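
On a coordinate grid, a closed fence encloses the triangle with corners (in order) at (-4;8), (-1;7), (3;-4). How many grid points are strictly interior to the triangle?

By the shoelace formula, twice the signed area is |[(-4)·7 − (-1)·8] + [(-1)·(-4) − 3·7] + [3·8 − (-4)·(-4)]| = 29, so the area is 29/2.
The number of boundary lattice points is Σ gcd(|Δx|,|Δy|) = gcd(3,1) + gcd(4,11) + gcd(7,12) = 1+1+1 = 3.
Pick's theorem gives I = A − B/2 + 1 = 29/2 − 3/2 + 1 = 14.

14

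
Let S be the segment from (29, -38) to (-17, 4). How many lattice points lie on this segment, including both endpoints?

The number of lattice points on a segment between lattice points is gcd(|Δx|,|Δy|) + 1 = gcd(46,42) + 1 = 2 + 1 = 3.

3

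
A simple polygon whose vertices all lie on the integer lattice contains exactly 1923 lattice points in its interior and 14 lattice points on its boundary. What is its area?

By Pick's theorem, A = I + B/2 − 1 = 1923 + 14/2 − 1 = 1929.

1929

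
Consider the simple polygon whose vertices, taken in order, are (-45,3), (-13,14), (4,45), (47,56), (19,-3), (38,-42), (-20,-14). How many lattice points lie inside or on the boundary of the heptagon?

3542

By the shoelace formula, twice the signed area is |[(-45)·14 − (-13)·3] + [(-13)·45 − 4·14] + [4·56 − 47·45] + [47·(-3) − 19·56] + [19·(-42) − 38·(-3)] + [38·(-14) − (-20)·(-42)] + [(-20)·3 − (-45)·(-14)]| = 7074, so the area is 3537.
Along each edge there are gcd(|Δx|,|Δy|)+1 lattice points, so counting each shared vertex once the boundary has gcd(32,11) + gcd(17,31) + gcd(43,11) + gcd(28,59) + gcd(19,39) + gcd(58,28) + gcd(25,17) = 1+1+1+1+1+2+1 = 8.
Pick's theorem gives I = A − B/2 + 1 = 3537 − 8/2 + 1 = 3534, so the closed region contains I + B = 3534 + 8 = 3542 lattice points.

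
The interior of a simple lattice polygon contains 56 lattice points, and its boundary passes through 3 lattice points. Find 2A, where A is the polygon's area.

By Pick's theorem, A = I + B/2 − 1 = 56 + 3/2 − 1 = 113/2.
Hence 2A = 113.

113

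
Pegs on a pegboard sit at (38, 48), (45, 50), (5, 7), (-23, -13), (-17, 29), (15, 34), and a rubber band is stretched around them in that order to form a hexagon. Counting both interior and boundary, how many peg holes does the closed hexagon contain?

1294

Using the shoelace formula, 2A = |(38·50 − 45·48) + (45·7 − 5·50) + (5·(-13) − (-23)·7) + ((-23)·29 − (-17)·(-13)) + ((-17)·34 − 15·29) + (15·48 − 38·34)| = 2572, so the area is 1286.
The number of boundary lattice points is Σ gcd(|Δx|,|Δy|) = gcd(7,2) + gcd(40,43) + gcd(28,20) + gcd(6,42) + gcd(32,5) + gcd(23,14) = 1+1+4+6+1+1 = 14.
Pick's theorem gives I = A − B/2 + 1 = 1286 − 14/2 + 1 = 1280, so the closed region contains I + B = 1280 + 14 = 1294 lattice points.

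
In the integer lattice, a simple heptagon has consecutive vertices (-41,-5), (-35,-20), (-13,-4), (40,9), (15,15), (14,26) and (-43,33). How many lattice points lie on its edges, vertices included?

11

Along each edge there are gcd(|Δx|,|Δy|)+1 lattice points, so counting each shared vertex once the boundary has gcd(6,15) + gcd(22,16) + gcd(53,13) + gcd(25,6) + gcd(1,11) + gcd(57,7) + gcd(2,38) = 3+2+1+1+1+1+2 = 11.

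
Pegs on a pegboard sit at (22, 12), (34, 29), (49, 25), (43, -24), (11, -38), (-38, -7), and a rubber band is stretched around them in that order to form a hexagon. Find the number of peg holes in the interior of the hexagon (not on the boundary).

By the shoelace formula, twice the signed area is |(22·29 − 34·12) + (34·25 − 49·29) + (49·(-24) − 43·25) + (43·(-38) − 11·(-24)) + (11·(-7) − (-38)·(-38)) + ((-38)·12 − 22·(-7))| = 5785, so the area is 2892.5.
Along each edge there are gcd(|Δx|,|Δy|)+1 lattice points, so counting each shared vertex once the boundary has gcd(12,17) + gcd(15,4) + gcd(6,49) + gcd(32,14) + gcd(49,31) + gcd(60,19) = 1+1+1+2+1+1 = 7.
By Pick's theorem A = I + B/2 − 1, so I = 2892.5 − 7/2 + 1 = 2890.

2890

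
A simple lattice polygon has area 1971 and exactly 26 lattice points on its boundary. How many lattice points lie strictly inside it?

From Pick's theorem, I = A − B/2 + 1 = 1971 − 26/2 + 1 = 1959.

1959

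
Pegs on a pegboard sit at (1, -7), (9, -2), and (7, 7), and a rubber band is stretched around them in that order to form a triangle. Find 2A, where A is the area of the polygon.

Using the shoelace formula, 2A = |[1·(-2) − 9·(-7)] + [9·7 − 7·(-2)] + [7·(-7) − 1·7]| = 82, so the area is 41.

82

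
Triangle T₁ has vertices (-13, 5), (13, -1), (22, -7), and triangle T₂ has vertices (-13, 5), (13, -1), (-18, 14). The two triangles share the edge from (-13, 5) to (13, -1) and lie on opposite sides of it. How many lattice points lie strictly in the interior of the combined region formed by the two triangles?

The union is the simple quadrilateral with vertices (-13, 5), (22, -7), (13, -1), (-18, 14) in order.
The shoelace formula gives twice the area as |[(-13)·(-7) − 22·5] + [22·(-1) − 13·(-7)] + [13·14 − (-18)·(-1)] + [(-18)·5 − (-13)·14]| = 306, so the area is 153.
Summing gcd(|Δx|,|Δy|) over the edges gives the boundary count: gcd(35,12) + gcd(9,6) + gcd(31,15) + gcd(5,9) = 1+3+1+1 = 6.
By Pick's theorem I = A − B/2 + 1 = 153 − 6/2 + 1 = 151.

151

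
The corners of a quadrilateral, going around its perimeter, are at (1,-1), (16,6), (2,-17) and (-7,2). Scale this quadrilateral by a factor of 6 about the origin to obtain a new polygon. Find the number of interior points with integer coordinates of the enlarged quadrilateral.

6685

The shoelace formula gives twice the area as |[1·6 − 16·(-1)] + [16·(-17) − 2·6] + [2·2 − (-7)·(-17)] + [(-7)·(-1) − 1·2]| = 372, so the area is 186.
Along each edge there are gcd(|Δx|,|Δy|)+1 lattice points, so counting each shared vertex once the boundary has gcd(15,7) + gcd(14,23) + gcd(9,19) + gcd(8,3) = 1+1+1+1 = 4.
Scaling by 6 multiplies the area by 6² = 36 (so the new area is 6696) and multiplies the boundary lattice-point count by 6, giving 24.
By Pick's theorem, the interior count of the dilated polygon is 6696 − 24/2 + 1 = 6685.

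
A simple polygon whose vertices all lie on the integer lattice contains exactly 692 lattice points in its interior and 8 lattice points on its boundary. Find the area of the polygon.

Pick's theorem states A = I + B/2 − 1, so A = 692 + 8/2 − 1 = 695.

695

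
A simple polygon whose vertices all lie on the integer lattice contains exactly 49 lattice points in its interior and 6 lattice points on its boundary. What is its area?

51

Pick's theorem states A = I + B/2 − 1, so A = 49 + 6/2 − 1 = 51.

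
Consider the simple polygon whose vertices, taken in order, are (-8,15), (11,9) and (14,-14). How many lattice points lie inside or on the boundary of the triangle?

212

The shoelace formula gives twice the area as |((-8)·9 − 11·15) + (11·(-14) − 14·9) + (14·15 − (-8)·(-14))| = 419, so the area is 419/2.
The number of boundary lattice points is Σ gcd(|Δx|,|Δy|) = gcd(19,6) + gcd(3,23) + gcd(22,29) = 1+1+1 = 3.
Pick's theorem gives I = A − B/2 + 1 = 419/2 − 3/2 + 1 = 209, so the closed region contains I + B = 209 + 3 = 212 lattice points.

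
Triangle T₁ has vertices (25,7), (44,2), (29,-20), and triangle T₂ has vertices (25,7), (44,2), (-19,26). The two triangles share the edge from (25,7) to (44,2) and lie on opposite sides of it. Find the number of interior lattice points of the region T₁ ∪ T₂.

The union is the simple quadrilateral with vertices (25,7), (29,-20), (44,2), (-19,26) in order.
The shoelace formula gives twice the area as |[25·(-20) − 29·7] + [29·2 − 44·(-20)] + [44·26 − (-19)·2] + [(-19)·7 − 25·26]| = 634, so the area is 317.
Summing gcd(|Δx|,|Δy|) over the edges gives the boundary count: gcd(4,27) + gcd(15,22) + gcd(63,24) + gcd(44,19) = 1+1+3+1 = 6.
By Pick's theorem I = A − B/2 + 1 = 317 − 6/2 + 1 = 315.

315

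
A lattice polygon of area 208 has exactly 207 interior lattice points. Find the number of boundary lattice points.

Pick's theorem gives A = I + B/2 − 1, so B = 2(A − I + 1) = 2(208 − 207 + 1) = 4.

4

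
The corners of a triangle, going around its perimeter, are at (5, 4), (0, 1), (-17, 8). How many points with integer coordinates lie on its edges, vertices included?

Summing gcd(|Δx|,|Δy|) over the edges gives the boundary count: gcd(5,3) + gcd(17,7) + gcd(22,4) = 1+1+2 = 4.

4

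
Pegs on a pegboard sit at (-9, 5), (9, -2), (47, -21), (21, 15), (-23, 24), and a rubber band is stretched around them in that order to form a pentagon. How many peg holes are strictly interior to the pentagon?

The shoelace formula gives twice the area as |((-9)·(-2) − 9·5) + (9·(-21) − 47·(-2)) + (47·15 − 21·(-21)) + (21·24 − (-23)·15) + ((-23)·5 − (-9)·24)| = 1974, so the area is 987.
Along each edge there are gcd(|Δx|,|Δy|)+1 lattice points, so counting each shared vertex once the boundary has gcd(18,7) + gcd(38,19) + gcd(26,36) + gcd(44,9) + gcd(14,19) = 1+19+2+1+1 = 24.
Pick's theorem gives I = A − B/2 + 1 = 987 − 24/2 + 1 = 976.

976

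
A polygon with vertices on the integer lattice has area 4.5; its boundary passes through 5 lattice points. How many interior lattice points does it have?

3

Pick's theorem A = I + B/2 − 1 rearranges to I = A − B/2 + 1 = 4.5 − 5/2 + 1 = 3.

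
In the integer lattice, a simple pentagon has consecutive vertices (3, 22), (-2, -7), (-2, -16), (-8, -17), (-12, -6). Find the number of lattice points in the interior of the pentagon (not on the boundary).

Using the shoelace formula, 2A = |[3·(-7) − (-2)·22] + [(-2)·(-16) − (-2)·(-7)] + [(-2)·(-17) − (-8)·(-16)] + [(-8)·(-6) − (-12)·(-17)] + [(-12)·22 − 3·(-6)]| = 455, so the area is 455/2.
Summing gcd(|Δx|,|Δy|) over the edges gives the boundary count: gcd(5,29) + gcd(0,9) + gcd(6,1) + gcd(4,11) + gcd(15,28) = 1+9+1+1+1 = 13.
By Pick's theorem A = I + B/2 − 1, so I = 455/2 − 13/2 + 1 = 222.

222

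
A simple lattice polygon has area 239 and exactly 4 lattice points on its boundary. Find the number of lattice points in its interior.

238

From Pick's theorem, I = A − B/2 + 1 = 239 − 4/2 + 1 = 238.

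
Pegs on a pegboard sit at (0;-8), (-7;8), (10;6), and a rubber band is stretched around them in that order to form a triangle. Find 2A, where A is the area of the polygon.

258

The shoelace formula gives twice the area as |(0·8 − (-7)·(-8)) + ((-7)·6 − 10·8) + (10·(-8) − 0·6)| = 258, so the area is 129.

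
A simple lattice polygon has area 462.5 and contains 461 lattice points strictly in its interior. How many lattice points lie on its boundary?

5

Pick's theorem gives A = I + B/2 − 1, so B = 2(A − I + 1) = 2(462.5 − 461 + 1) = 5.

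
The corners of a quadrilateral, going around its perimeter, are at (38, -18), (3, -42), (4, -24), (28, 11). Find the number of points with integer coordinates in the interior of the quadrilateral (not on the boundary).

Using the shoelace formula, 2A = |(38·(-42) − 3·(-18)) + (3·(-24) − 4·(-42)) + (4·11 − 28·(-24)) + (28·(-18) − 38·11)| = 1652, so the area is 826.
The number of boundary lattice points is Σ gcd(|Δx|,|Δy|) = gcd(35,24) + gcd(1,18) + gcd(24,35) + gcd(10,29) = 1+1+1+1 = 4.
Pick's theorem gives I = A − B/2 + 1 = 826 − 4/2 + 1 = 825.

825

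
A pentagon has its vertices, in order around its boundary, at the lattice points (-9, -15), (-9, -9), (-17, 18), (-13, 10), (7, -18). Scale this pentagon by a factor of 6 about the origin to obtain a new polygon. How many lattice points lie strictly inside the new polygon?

The shoelace formula gives twice the area as |((-9)·(-9) − (-9)·(-15)) + ((-9)·18 − (-17)·(-9)) + ((-17)·10 − (-13)·18) + ((-13)·(-18) − 7·10) + (7·(-15) − (-9)·(-18))| = 408, so the area is 204.
The number of boundary lattice points is Σ gcd(|Δx|,|Δy|) = gcd(0,6) + gcd(8,27) + gcd(4,8) + gcd(20,28) + gcd(16,3) = 6+1+4+4+1 = 16.
Scaling by 6 multiplies the area by 6² = 36 (so the new area is 7344) and multiplies the boundary lattice-point count by 6, giving 96.
By Pick's theorem, the interior count of the dilated polygon is 7344 − 96/2 + 1 = 7297.

7297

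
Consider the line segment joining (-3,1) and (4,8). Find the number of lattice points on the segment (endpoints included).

The number of lattice points on a segment between lattice points is gcd(|Δx|,|Δy|) + 1 = gcd(7,7) + 1 = 7 + 1 = 8.

8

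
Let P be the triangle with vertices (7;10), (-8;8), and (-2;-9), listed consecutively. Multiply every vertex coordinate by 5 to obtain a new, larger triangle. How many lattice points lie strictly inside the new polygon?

By the shoelace formula, twice the signed area is |[7·8 − (-8)·10] + [(-8)·(-9) − (-2)·8] + [(-2)·10 − 7·(-9)]| = 267, so the area is 267/2.
Summing gcd(|Δx|,|Δy|) over the edges gives the boundary count: gcd(15,2) + gcd(6,17) + gcd(9,19) = 1+1+1 = 3.
Scaling by 5 multiplies the area by 5² = 25 (so the new area is 6675/2) and multiplies the boundary lattice-point count by 5, giving 15.
By Pick's theorem, the interior count of the dilated polygon is 6675/2 − 15/2 + 1 = 3331.

3331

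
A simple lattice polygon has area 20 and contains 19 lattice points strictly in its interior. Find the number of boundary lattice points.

4

Pick's theorem gives A = I + B/2 − 1, so B = 2(A − I + 1) = 2(20 − 19 + 1) = 4.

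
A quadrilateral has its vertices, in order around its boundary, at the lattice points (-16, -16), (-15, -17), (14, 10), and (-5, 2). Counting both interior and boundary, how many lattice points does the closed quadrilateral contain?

158

The shoelace formula gives twice the area as |[(-16)·(-17) − (-15)·(-16)] + [(-15)·10 − 14·(-17)] + [14·2 − (-5)·10] + [(-5)·(-16) − (-16)·2]| = 310, so the area is 155.
Along each edge there are gcd(|Δx|,|Δy|)+1 lattice points, so counting each shared vertex once the boundary has gcd(1,1) + gcd(29,27) + gcd(19,8) + gcd(11,18) = 1+1+1+1 = 4.
Pick's theorem gives I = A − B/2 + 1 = 155 − 4/2 + 1 = 154, so the closed region contains I + B = 154 + 4 = 158 lattice points.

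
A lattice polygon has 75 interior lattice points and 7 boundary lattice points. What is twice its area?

155

By Pick's theorem, A = I + B/2 − 1 = 75 + 7/2 − 1 = 155/2.
Hence 2A = 155.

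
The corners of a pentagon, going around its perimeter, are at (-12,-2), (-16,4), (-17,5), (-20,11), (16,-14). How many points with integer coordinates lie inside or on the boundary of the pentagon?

144

Using the shoelace formula, 2A = |[(-12)·4 − (-16)·(-2)] + [(-16)·5 − (-17)·4] + [(-17)·11 − (-20)·5] + [(-20)·(-14) − 16·11] + [16·(-2) − (-12)·(-14)]| = 275, so the area is 137.5.
Summing gcd(|Δx|,|Δy|) over the edges gives the boundary count: gcd(4,6) + gcd(1,1) + gcd(3,6) + gcd(36,25) + gcd(28,12) = 2+1+3+1+4 = 11.
Pick's theorem gives I = A − B/2 + 1 = 137.5 − 11/2 + 1 = 133, so the closed region contains I + B = 133 + 11 = 144 lattice points.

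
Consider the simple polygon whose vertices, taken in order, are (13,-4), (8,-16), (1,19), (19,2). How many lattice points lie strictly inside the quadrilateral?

By the shoelace formula, twice the signed area is |(13·(-16) − 8·(-4)) + (8·19 − 1·(-16)) + (1·2 − 19·19) + (19·(-4) − 13·2)| = 469, so the area is 469/2.
The number of boundary lattice points is Σ gcd(|Δx|,|Δy|) = gcd(5,12) + gcd(7,35) + gcd(18,17) + gcd(6,6) = 1+7+1+6 = 15.
By Pick's theorem A = I + B/2 − 1, so I = 469/2 − 15/2 + 1 = 228.

228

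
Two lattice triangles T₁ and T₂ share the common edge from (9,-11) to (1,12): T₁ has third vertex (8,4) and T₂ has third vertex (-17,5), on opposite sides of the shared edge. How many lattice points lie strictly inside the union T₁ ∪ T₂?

282

The union is the simple quadrilateral with vertices (9,-11), (8,4), (1,12), (-17,5) in order.
The shoelace formula gives twice the area as |(9·4 − 8·(-11)) + (8·12 − 1·4) + (1·5 − (-17)·12) + ((-17)·(-11) − 9·5)| = 567, so the area is 567/2.
Summing gcd(|Δx|,|Δy|) over the edges gives the boundary count: gcd(1,15) + gcd(7,8) + gcd(18,7) + gcd(26,16) = 1+1+1+2 = 5.
By Pick's theorem I = A − B/2 + 1 = 567/2 − 5/2 + 1 = 282.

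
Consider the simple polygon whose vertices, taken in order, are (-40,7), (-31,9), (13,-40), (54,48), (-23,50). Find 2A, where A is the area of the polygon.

9407

Using the shoelace formula, 2A = |[(-40)·9 − (-31)·7] + [(-31)·(-40) − 13·9] + [13·48 − 54·(-40)] + [54·50 − (-23)·48] + [(-23)·7 − (-40)·50]| = 9407, so the area is 9407/2.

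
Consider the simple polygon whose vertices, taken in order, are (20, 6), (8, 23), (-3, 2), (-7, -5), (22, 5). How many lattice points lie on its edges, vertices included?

Along each edge there are gcd(|Δx|,|Δy|)+1 lattice points, so counting each shared vertex once the boundary has gcd(12,17) + gcd(11,21) + gcd(4,7) + gcd(29,10) + gcd(2,1) = 1+1+1+1+1 = 5.

5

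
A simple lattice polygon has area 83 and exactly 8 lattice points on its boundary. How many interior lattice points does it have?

From Pick's theorem, I = A − B/2 + 1 = 83 − 8/2 + 1 = 80.

80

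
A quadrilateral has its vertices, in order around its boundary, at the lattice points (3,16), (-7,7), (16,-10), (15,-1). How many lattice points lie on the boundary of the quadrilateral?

4

Along each edge there are gcd(|Δx|,|Δy|)+1 lattice points, so counting each shared vertex once the boundary has gcd(10,9) + gcd(23,17) + gcd(1,9) + gcd(12,17) = 1+1+1+1 = 4.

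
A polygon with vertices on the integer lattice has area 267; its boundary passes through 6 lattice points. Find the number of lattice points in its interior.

265

From Pick's theorem, I = A − B/2 + 1 = 267 − 6/2 + 1 = 265.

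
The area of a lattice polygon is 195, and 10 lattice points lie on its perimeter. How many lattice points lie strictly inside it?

191

Pick's theorem A = I + B/2 − 1 rearranges to I = A − B/2 + 1 = 195 − 10/2 + 1 = 191.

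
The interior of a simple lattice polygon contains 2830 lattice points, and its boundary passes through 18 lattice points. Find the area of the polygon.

2838

By Pick's theorem, A = I + B/2 − 1 = 2830 + 18/2 − 1 = 2838.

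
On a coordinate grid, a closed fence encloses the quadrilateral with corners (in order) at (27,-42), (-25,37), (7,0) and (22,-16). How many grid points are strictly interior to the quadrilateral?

The shoelace formula gives twice the area as |(27·37 − (-25)·(-42)) + ((-25)·0 − 7·37) + (7·(-16) − 22·0) + (22·(-42) − 27·(-16))| = 914, so the area is 457.
Summing gcd(|Δx|,|Δy|) over the edges gives the boundary count: gcd(52,79) + gcd(32,37) + gcd(15,16) + gcd(5,26) = 1+1+1+1 = 4.
Pick's theorem gives I = A − B/2 + 1 = 457 − 4/2 + 1 = 456.

456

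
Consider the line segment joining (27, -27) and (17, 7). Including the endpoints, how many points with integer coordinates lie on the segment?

3

The number of lattice points on a segment between lattice points is gcd(|Δx|,|Δy|) + 1 = gcd(10,34) + 1 = 2 + 1 = 3.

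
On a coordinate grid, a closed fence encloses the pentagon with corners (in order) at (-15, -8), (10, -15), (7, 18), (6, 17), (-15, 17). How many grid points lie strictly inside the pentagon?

The shoelace formula gives twice the area as |((-15)·(-15) − 10·(-8)) + (10·18 − 7·(-15)) + (7·17 − 6·18) + (6·17 − (-15)·17) + ((-15)·(-8) − (-15)·17)| = 1333, so the area is 1333/2.
Along each edge there are gcd(|Δx|,|Δy|)+1 lattice points, so counting each shared vertex once the boundary has gcd(25,7) + gcd(3,33) + gcd(1,1) + gcd(21,0) + gcd(0,25) = 1+3+1+21+25 = 51.
Pick's theorem gives I = A − B/2 + 1 = 1333/2 − 51/2 + 1 = 642.

642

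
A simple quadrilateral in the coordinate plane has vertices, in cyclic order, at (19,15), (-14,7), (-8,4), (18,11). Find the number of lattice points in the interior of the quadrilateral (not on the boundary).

The shoelace formula gives twice the area as |(19·7 − (-14)·15) + ((-14)·4 − (-8)·7) + ((-8)·11 − 18·4) + (18·15 − 19·11)| = 244, so the area is 122.
Along each edge there are gcd(|Δx|,|Δy|)+1 lattice points, so counting each shared vertex once the boundary has gcd(33,8) + gcd(6,3) + gcd(26,7) + gcd(1,4) = 1+3+1+1 = 6.
Pick's theorem gives I = A − B/2 + 1 = 122 − 6/2 + 1 = 120.

120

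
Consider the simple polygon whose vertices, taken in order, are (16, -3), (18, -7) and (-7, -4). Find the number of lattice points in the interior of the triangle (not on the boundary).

46

By the shoelace formula, twice the signed area is |[16·(-7) − 18·(-3)] + [18·(-4) − (-7)·(-7)] + [(-7)·(-3) − 16·(-4)]| = 94, so the area is 47.
The number of boundary lattice points is Σ gcd(|Δx|,|Δy|) = gcd(2,4) + gcd(25,3) + gcd(23,1) = 2+1+1 = 4.
Pick's theorem gives I = A − B/2 + 1 = 47 − 4/2 + 1 = 46.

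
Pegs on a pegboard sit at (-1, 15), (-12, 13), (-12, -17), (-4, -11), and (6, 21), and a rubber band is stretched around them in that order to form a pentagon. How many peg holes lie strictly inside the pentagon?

325

By the shoelace formula, twice the signed area is |((-1)·13 − (-12)·15) + ((-12)·(-17) − (-12)·13) + ((-12)·(-11) − (-4)·(-17)) + ((-4)·21 − 6·(-11)) + (6·15 − (-1)·21)| = 684, so the area is 342.
Along each edge there are gcd(|Δx|,|Δy|)+1 lattice points, so counting each shared vertex once the boundary has gcd(11,2) + gcd(0,30) + gcd(8,6) + gcd(10,32) + gcd(7,6) = 1+30+2+2+1 = 36.
By Pick's theorem A = I + B/2 − 1, so I = 342 − 36/2 + 1 = 325.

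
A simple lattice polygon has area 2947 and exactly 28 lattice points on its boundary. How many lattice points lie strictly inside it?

Pick's theorem A = I + B/2 − 1 rearranges to I = A − B/2 + 1 = 2947 − 28/2 + 1 = 2934.

2934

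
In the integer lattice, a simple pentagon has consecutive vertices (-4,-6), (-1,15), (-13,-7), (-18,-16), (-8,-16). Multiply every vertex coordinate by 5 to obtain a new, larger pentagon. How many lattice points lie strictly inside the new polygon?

4481

Using the shoelace formula, 2A = |((-4)·15 − (-1)·(-6)) + ((-1)·(-7) − (-13)·15) + ((-13)·(-16) − (-18)·(-7)) + ((-18)·(-16) − (-8)·(-16)) + ((-8)·(-6) − (-4)·(-16))| = 362, so the area is 181.
Summing gcd(|Δx|,|Δy|) over the edges gives the boundary count: gcd(3,21) + gcd(12,22) + gcd(5,9) + gcd(10,0) + gcd(4,10) = 3+2+1+10+2 = 18.
Scaling by 5 multiplies the area by 5² = 25 (so the new area is 4525) and multiplies the boundary lattice-point count by 5, giving 90.
By Pick's theorem, the interior count of the dilated polygon is 4525 − 90/2 + 1 = 4481.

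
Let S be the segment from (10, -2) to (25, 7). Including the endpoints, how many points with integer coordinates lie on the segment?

The number of lattice points on a segment between lattice points is gcd(|Δx|,|Δy|) + 1 = gcd(15,9) + 1 = 3 + 1 = 4.

4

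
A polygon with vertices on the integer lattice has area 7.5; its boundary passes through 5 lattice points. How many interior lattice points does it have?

Pick's theorem A = I + B/2 − 1 rearranges to I = A − B/2 + 1 = 7.5 − 5/2 + 1 = 6.

6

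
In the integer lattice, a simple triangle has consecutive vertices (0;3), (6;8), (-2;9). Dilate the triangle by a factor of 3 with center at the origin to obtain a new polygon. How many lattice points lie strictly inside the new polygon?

202

By the shoelace formula, twice the signed area is |[0·8 − 6·3] + [6·9 − (-2)·8] + [(-2)·3 − 0·9]| = 46, so the area is 23.
Along each edge there are gcd(|Δx|,|Δy|)+1 lattice points, so counting each shared vertex once the boundary has gcd(6,5) + gcd(8,1) + gcd(2,6) = 1+1+2 = 4.
Scaling by 3 multiplies the area by 3² = 9 (so the new area is 207) and multiplies the boundary lattice-point count by 3, giving 12.
By Pick's theorem, the interior count of the dilated polygon is 207 − 12/2 + 1 = 202.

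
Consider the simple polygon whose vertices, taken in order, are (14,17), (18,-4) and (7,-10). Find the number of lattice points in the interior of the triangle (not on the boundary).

127

By the shoelace formula, twice the signed area is |(14·(-4) − 18·17) + (18·(-10) − 7·(-4)) + (7·17 − 14·(-10))| = 255, so the area is 255/2.
The number of boundary lattice points is Σ gcd(|Δx|,|Δy|) = gcd(4,21) + gcd(11,6) + gcd(7,27) = 1+1+1 = 3.
By Pick's theorem A = I + B/2 − 1, so I = 255/2 − 3/2 + 1 = 127.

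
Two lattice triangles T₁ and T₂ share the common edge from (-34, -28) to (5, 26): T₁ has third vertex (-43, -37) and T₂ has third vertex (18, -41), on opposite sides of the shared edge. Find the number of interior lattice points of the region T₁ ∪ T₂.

The union is the simple quadrilateral with vertices (-34, -28), (-43, -37), (5, 26), (18, -41) in order.
The shoelace formula gives twice the area as |((-34)·(-37) − (-43)·(-28)) + ((-43)·26 − 5·(-37)) + (5·(-41) − 18·26) + (18·(-28) − (-34)·(-41))| = 3450, so the area is 1725.
The number of boundary lattice points is Σ gcd(|Δx|,|Δy|) = gcd(9,9) + gcd(48,63) + gcd(13,67) + gcd(52,13) = 9+3+1+13 = 26.
By Pick's theorem I = A − B/2 + 1 = 1725 − 26/2 + 1 = 1713.

1713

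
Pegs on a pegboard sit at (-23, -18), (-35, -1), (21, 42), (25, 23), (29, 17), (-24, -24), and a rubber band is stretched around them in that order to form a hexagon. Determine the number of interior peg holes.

Using the shoelace formula, 2A = |[(-23)·(-1) − (-35)·(-18)] + [(-35)·42 − 21·(-1)] + [21·23 − 25·42] + [25·17 − 29·23] + [29·(-24) − (-24)·17] + [(-24)·(-18) − (-23)·(-24)]| = 3273, so the area is 1636.5.
The number of boundary lattice points is Σ gcd(|Δx|,|Δy|) = gcd(12,17) + gcd(56,43) + gcd(4,19) + gcd(4,6) + gcd(53,41) + gcd(1,6) = 1+1+1+2+1+1 = 7.
By Pick's theorem A = I + B/2 − 1, so I = 1636.5 − 7/2 + 1 = 1634.

1634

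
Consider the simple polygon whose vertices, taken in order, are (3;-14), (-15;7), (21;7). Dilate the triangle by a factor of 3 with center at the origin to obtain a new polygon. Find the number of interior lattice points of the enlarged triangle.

Using the shoelace formula, 2A = |(3·7 − (-15)·(-14)) + ((-15)·7 − 21·7) + (21·(-14) − 3·7)| = 756, so the area is 378.
Along each edge there are gcd(|Δx|,|Δy|)+1 lattice points, so counting each shared vertex once the boundary has gcd(18,21) + gcd(36,0) + gcd(18,21) = 3+36+3 = 42.
Scaling by 3 multiplies the area by 3² = 9 (so the new area is 3402) and multiplies the boundary lattice-point count by 3, giving 126.
By Pick's theorem, the interior count of the dilated polygon is 3402 − 126/2 + 1 = 3340.

3340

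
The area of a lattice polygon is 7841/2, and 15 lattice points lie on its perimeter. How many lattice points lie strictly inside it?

3914

Pick's theorem A = I + B/2 − 1 rearranges to I = A − B/2 + 1 = 7841/2 − 15/2 + 1 = 3914.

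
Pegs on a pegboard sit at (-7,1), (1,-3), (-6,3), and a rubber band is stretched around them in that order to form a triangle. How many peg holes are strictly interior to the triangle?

The shoelace formula gives twice the area as |[(-7)·(-3) − 1·1] + [1·3 − (-6)·(-3)] + [(-6)·1 − (-7)·3]| = 20, so the area is 10.
Along each edge there are gcd(|Δx|,|Δy|)+1 lattice points, so counting each shared vertex once the boundary has gcd(8,4) + gcd(7,6) + gcd(1,2) = 4+1+1 = 6.
By Pick's theorem A = I + B/2 − 1, so I = 10 − 6/2 + 1 = 8.

8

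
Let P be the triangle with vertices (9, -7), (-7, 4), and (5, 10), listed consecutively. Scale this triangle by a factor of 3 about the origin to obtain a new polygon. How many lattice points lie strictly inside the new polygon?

1015

Using the shoelace formula, 2A = |[9·4 − (-7)·(-7)] + [(-7)·10 − 5·4] + [5·(-7) − 9·10]| = 228, so the area is 114.
Along each edge there are gcd(|Δx|,|Δy|)+1 lattice points, so counting each shared vertex once the boundary has gcd(16,11) + gcd(12,6) + gcd(4,17) = 1+6+1 = 8.
Scaling by 3 multiplies the area by 3² = 9 (so the new area is 1026) and multiplies the boundary lattice-point count by 3, giving 24.
By Pick's theorem, the interior count of the dilated polygon is 1026 − 24/2 + 1 = 1015.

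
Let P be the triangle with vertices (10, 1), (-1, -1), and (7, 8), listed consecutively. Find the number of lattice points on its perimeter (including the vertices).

The number of boundary lattice points is Σ gcd(|Δx|,|Δy|) = gcd(11,2) + gcd(8,9) + gcd(3,7) = 1+1+1 = 3.

3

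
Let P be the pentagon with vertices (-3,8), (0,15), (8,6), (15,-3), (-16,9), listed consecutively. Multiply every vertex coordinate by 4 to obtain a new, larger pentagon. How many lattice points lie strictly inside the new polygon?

By the shoelace formula, twice the signed area is |((-3)·15 − 0·8) + (0·6 − 8·15) + (8·(-3) − 15·6) + (15·9 − (-16)·(-3)) + ((-16)·8 − (-3)·9)| = 293, so the area is 146.5.
Summing gcd(|Δx|,|Δy|) over the edges gives the boundary count: gcd(3,7) + gcd(8,9) + gcd(7,9) + gcd(31,12) + gcd(13,1) = 1+1+1+1+1 = 5.
Scaling by 4 multiplies the area by 4² = 16 (so the new area is 2344) and multiplies the boundary lattice-point count by 4, giving 20.
By Pick's theorem, the interior count of the dilated polygon is 2344 − 20/2 + 1 = 2335.

2335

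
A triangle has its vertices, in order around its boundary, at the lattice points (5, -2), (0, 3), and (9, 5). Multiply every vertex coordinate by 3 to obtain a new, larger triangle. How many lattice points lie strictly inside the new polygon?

238

By the shoelace formula, twice the signed area is |(5·3 − 0·(-2)) + (0·5 − 9·3) + (9·(-2) − 5·5)| = 55, so the area is 55/2.
Along each edge there are gcd(|Δx|,|Δy|)+1 lattice points, so counting each shared vertex once the boundary has gcd(5,5) + gcd(9,2) + gcd(4,7) = 5+1+1 = 7.
Scaling by 3 multiplies the area by 3² = 9 (so the new area is 495/2) and multiplies the boundary lattice-point count by 3, giving 21.
By Pick's theorem, the interior count of the dilated polygon is 495/2 − 21/2 + 1 = 238.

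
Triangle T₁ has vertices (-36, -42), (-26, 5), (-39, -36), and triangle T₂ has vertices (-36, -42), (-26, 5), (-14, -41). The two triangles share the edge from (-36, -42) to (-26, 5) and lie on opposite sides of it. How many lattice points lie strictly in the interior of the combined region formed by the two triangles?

610

The union is the simple quadrilateral with vertices (-36, -42), (-39, -36), (-26, 5), (-14, -41) in order.
Using the shoelace formula, 2A = |[(-36)·(-36) − (-39)·(-42)] + [(-39)·5 − (-26)·(-36)] + [(-26)·(-41) − (-14)·5] + [(-14)·(-42) − (-36)·(-41)]| = 1225, so the area is 1225/2.
Along each edge there are gcd(|Δx|,|Δy|)+1 lattice points, so counting each shared vertex once the boundary has gcd(3,6) + gcd(13,41) + gcd(12,46) + gcd(22,1) = 3+1+2+1 = 7.
By Pick's theorem I = A − B/2 + 1 = 1225/2 − 7/2 + 1 = 610.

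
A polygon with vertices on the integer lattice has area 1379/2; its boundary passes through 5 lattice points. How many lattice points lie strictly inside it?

688

From Pick's theorem, I = A − B/2 + 1 = 1379/2 − 5/2 + 1 = 688.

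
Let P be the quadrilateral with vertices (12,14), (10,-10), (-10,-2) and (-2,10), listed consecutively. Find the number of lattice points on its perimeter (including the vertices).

12

Along each edge there are gcd(|Δx|,|Δy|)+1 lattice points, so counting each shared vertex once the boundary has gcd(2,24) + gcd(20,8) + gcd(8,12) + gcd(14,4) = 2+4+4+2 = 12.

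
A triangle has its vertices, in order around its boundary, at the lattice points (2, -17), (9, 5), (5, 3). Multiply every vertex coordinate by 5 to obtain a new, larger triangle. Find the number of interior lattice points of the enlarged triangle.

By the shoelace formula, twice the signed area is |(2·5 − 9·(-17)) + (9·3 − 5·5) + (5·(-17) − 2·3)| = 74, so the area is 37.
The number of boundary lattice points is Σ gcd(|Δx|,|Δy|) = gcd(7,22) + gcd(4,2) + gcd(3,20) = 1+2+1 = 4.
Scaling by 5 multiplies the area by 5² = 25 (so the new area is 925) and multiplies the boundary lattice-point count by 5, giving 20.
By Pick's theorem, the interior count of the dilated polygon is 925 − 20/2 + 1 = 916.

916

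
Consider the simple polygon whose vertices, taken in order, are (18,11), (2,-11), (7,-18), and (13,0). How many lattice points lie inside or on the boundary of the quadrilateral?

105

The shoelace formula gives twice the area as |[18·(-11) − 2·11] + [2·(-18) − 7·(-11)] + [7·0 − 13·(-18)] + [13·11 − 18·0]| = 198, so the area is 99.
Along each edge there are gcd(|Δx|,|Δy|)+1 lattice points, so counting each shared vertex once the boundary has gcd(16,22) + gcd(5,7) + gcd(6,18) + gcd(5,11) = 2+1+6+1 = 10.
Pick's theorem gives I = A − B/2 + 1 = 99 − 10/2 + 1 = 95, so the closed region contains I + B = 95 + 10 = 105 lattice points.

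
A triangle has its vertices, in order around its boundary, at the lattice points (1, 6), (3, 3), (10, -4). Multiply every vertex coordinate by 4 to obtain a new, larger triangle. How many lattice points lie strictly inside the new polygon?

Using the shoelace formula, 2A = |(1·3 − 3·6) + (3·(-4) − 10·3) + (10·6 − 1·(-4))| = 7, so the area is 7/2.
Along each edge there are gcd(|Δx|,|Δy|)+1 lattice points, so counting each shared vertex once the boundary has gcd(2,3) + gcd(7,7) + gcd(9,10) = 1+7+1 = 9.
Scaling by 4 multiplies the area by 4² = 16 (so the new area is 56) and multiplies the boundary lattice-point count by 4, giving 36.
By Pick's theorem, the interior count of the dilated polygon is 56 − 36/2 + 1 = 39.

39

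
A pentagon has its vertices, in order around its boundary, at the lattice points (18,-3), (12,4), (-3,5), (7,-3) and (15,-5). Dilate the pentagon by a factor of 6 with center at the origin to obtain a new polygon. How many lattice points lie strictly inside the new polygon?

The shoelace formula gives twice the area as |[18·4 − 12·(-3)] + [12·5 − (-3)·4] + [(-3)·(-3) − 7·5] + [7·(-5) − 15·(-3)] + [15·(-3) − 18·(-5)]| = 209, so the area is 104.5.
Along each edge there are gcd(|Δx|,|Δy|)+1 lattice points, so counting each shared vertex once the boundary has gcd(6,7) + gcd(15,1) + gcd(10,8) + gcd(8,2) + gcd(3,2) = 1+1+2+2+1 = 7.
Scaling by 6 multiplies the area by 6² = 36 (so the new area is 3762) and multiplies the boundary lattice-point count by 6, giving 42.
By Pick's theorem, the interior count of the dilated polygon is 3762 − 42/2 + 1 = 3742.

3742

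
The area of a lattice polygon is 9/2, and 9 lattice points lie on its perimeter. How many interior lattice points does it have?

Pick's theorem A = I + B/2 − 1 rearranges to I = A − B/2 + 1 = 9/2 − 9/2 + 1 = 1.

1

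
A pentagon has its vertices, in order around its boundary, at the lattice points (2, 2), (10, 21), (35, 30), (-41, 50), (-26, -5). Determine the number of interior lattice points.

Using the shoelace formula, 2A = |(2·21 − 10·2) + (10·30 − 35·21) + (35·50 − (-41)·30) + ((-41)·(-5) − (-26)·50) + ((-26)·2 − 2·(-5))| = 4030, so the area is 2015.
Summing gcd(|Δx|,|Δy|) over the edges gives the boundary count: gcd(8,19) + gcd(25,9) + gcd(76,20) + gcd(15,55) + gcd(28,7) = 1+1+4+5+7 = 18.
By Pick's theorem A = I + B/2 − 1, so I = 2015 − 18/2 + 1 = 2007.

2007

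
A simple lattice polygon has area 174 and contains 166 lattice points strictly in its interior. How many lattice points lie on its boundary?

Pick's theorem gives A = I + B/2 − 1, so B = 2(A − I + 1) = 2(174 − 166 + 1) = 18.

18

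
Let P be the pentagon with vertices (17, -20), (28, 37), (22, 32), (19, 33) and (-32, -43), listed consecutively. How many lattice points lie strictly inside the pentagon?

1498

Using the shoelace formula, 2A = |(17·37 − 28·(-20)) + (28·32 − 22·37) + (22·33 − 19·32) + (19·(-43) − (-32)·33) + ((-32)·(-20) − 17·(-43))| = 2999, so the area is 2999/2.
The number of boundary lattice points is Σ gcd(|Δx|,|Δy|) = gcd(11,57) + gcd(6,5) + gcd(3,1) + gcd(51,76) + gcd(49,23) = 1+1+1+1+1 = 5.
Pick's theorem gives I = A − B/2 + 1 = 2999/2 − 5/2 + 1 = 1498.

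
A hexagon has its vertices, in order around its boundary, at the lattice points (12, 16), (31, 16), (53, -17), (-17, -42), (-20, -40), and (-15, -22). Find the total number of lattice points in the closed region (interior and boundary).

2265

The shoelace formula gives twice the area as |[12·16 − 31·16] + [31·(-17) − 53·16] + [53·(-42) − (-17)·(-17)] + [(-17)·(-40) − (-20)·(-42)] + [(-20)·(-22) − (-15)·(-40)] + [(-15)·16 − 12·(-22)]| = 4490, so the area is 2245.
Along each edge there are gcd(|Δx|,|Δy|)+1 lattice points, so counting each shared vertex once the boundary has gcd(19,0) + gcd(22,33) + gcd(70,25) + gcd(3,2) + gcd(5,18) + gcd(27,38) = 19+11+5+1+1+1 = 38.
Pick's theorem gives I = A − B/2 + 1 = 2245 − 38/2 + 1 = 2227, so the closed region contains I + B = 2227 + 38 = 2265 lattice points.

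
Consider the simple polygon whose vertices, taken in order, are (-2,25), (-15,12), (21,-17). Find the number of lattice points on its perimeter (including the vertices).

15

The number of boundary lattice points is Σ gcd(|Δx|,|Δy|) = gcd(13,13) + gcd(36,29) + gcd(23,42) = 13+1+1 = 15.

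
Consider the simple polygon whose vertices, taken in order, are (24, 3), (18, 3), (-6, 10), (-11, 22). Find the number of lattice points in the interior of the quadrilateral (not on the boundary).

180

By the shoelace formula, twice the signed area is |(24·3 − 18·3) + (18·10 − (-6)·3) + ((-6)·22 − (-11)·10) + ((-11)·3 − 24·22)| = 367, so the area is 367/2.
Along each edge there are gcd(|Δx|,|Δy|)+1 lattice points, so counting each shared vertex once the boundary has gcd(6,0) + gcd(24,7) + gcd(5,12) + gcd(35,19) = 6+1+1+1 = 9.
By Pick's theorem A = I + B/2 − 1, so I = 367/2 − 9/2 + 1 = 180.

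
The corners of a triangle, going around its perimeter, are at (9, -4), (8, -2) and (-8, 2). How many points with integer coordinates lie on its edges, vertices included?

6

Summing gcd(|Δx|,|Δy|) over the edges gives the boundary count: gcd(1,2) + gcd(16,4) + gcd(17,6) = 1+4+1 = 6.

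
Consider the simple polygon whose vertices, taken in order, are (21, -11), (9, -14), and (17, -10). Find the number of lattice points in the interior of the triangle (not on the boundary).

9

Using the shoelace formula, 2A = |(21·(-14) − 9·(-11)) + (9·(-10) − 17·(-14)) + (17·(-11) − 21·(-10))| = 24, so the area is 12.
Along each edge there are gcd(|Δx|,|Δy|)+1 lattice points, so counting each shared vertex once the boundary has gcd(12,3) + gcd(8,4) + gcd(4,1) = 3+4+1 = 8.
By Pick's theorem A = I + B/2 − 1, so I = 12 − 8/2 + 1 = 9.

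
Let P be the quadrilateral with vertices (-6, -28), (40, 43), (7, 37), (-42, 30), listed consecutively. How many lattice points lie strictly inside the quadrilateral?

By the shoelace formula, twice the signed area is |((-6)·43 − 40·(-28)) + (40·37 − 7·43) + (7·30 − (-42)·37) + ((-42)·(-28) − (-6)·30)| = 5161, so the area is 5161/2.
The number of boundary lattice points is Σ gcd(|Δx|,|Δy|) = gcd(46,71) + gcd(33,6) + gcd(49,7) + gcd(36,58) = 1+3+7+2 = 13.
By Pick's theorem A = I + B/2 − 1, so I = 5161/2 − 13/2 + 1 = 2575.

2575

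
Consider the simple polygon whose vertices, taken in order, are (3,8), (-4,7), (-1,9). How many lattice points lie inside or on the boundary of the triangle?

8

By the shoelace formula, twice the signed area is |[3·7 − (-4)·8] + [(-4)·9 − (-1)·7] + [(-1)·8 − 3·9]| = 11, so the area is 11/2.
The number of boundary lattice points is Σ gcd(|Δx|,|Δy|) = gcd(7,1) + gcd(3,2) + gcd(4,1) = 1+1+1 = 3.
Pick's theorem gives I = A − B/2 + 1 = 11/2 − 3/2 + 1 = 5, so the closed region contains I + B = 5 + 3 = 8 lattice points.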